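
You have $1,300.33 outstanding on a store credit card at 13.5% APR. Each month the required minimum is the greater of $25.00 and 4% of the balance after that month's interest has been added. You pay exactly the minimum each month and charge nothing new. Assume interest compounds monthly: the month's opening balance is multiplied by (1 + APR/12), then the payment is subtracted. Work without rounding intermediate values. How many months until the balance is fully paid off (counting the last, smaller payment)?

55 months

Monthly rate r = 13.5%/12 = 1.125% = 0.01125.
While 4% of the post-interest balance exceeds $25.00, each month B ← (B·(1+r))·(1 − 0.04), i.e. B shrinks by the factor (1+r)·0.96 = 0.9708.
This holds for months 1–26. Entering month 27 the balance is $601.77; 4% of the post-interest balance is now below $25.00, so the flat $25.00 minimum applies from here.
From month 27 a fixed $25.00 at rate r clears $601.77 in 29 more payments. Total: 26 + 29 = 55 months.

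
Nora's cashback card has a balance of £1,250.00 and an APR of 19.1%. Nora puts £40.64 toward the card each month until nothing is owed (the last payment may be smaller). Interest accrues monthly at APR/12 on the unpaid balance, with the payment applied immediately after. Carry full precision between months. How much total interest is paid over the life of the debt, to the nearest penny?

Monthly rate r = 19.1%/12 = 1.59167% = 0.0159167.
Payoff takes n = ⌈−ln(1 − rB₀/P)/ln(1+r)⌉ = ⌈42.586⌉ = 43 payments; the last is £23.89.
Total paid = 42·£40.64 + £23.89 = £1,730.77.
Total interest = total paid − principal = £1,730.77 − £1,250.00 = £480.77.

£480.77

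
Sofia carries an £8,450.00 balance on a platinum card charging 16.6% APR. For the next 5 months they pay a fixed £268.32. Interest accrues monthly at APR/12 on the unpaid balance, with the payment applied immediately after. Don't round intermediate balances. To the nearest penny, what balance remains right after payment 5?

£7,671.62

Monthly rate r = 16.6%/12 = 1.38333% = 0.0138333.
Each month: B ← B·(1+r) − £268.32.
Month 1: interest £116.89; balance after payment £8,298.57.
Month 2: interest £114.80; balance after payment £8,145.05.
Month 3: interest £112.67; balance after payment £7,989.40.
Month 4: interest £110.52; balance after payment £7,831.60.
Month 5: interest £108.34; balance after payment £7,671.62.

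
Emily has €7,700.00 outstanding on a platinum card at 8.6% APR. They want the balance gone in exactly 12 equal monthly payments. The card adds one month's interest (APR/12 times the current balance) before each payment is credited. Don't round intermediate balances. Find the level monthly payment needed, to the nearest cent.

€671.95

Monthly rate r = 8.6%/12 = 0.716667% = 0.00716667.
Level-payment amortization: P = B₀·r / (1 − (1+r)^(−n)) = 7700.00·0.00716667 / (1 − 1.00717^(−12)).
Denominator 1 − (1+r)^(−12) = 0.0821242975.
P = 55.1833 / 0.0821242975 ≈ 671.95.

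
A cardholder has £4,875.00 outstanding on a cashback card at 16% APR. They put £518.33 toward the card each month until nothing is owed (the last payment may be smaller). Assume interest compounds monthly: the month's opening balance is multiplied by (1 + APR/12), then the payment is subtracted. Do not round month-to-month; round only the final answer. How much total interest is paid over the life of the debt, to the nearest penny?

Monthly rate r = 16%/12 = 1.33333% = 0.0133333.
Payoff takes n = ⌈−ln(1 − rB₀/P)/ln(1+r)⌉ = ⌈10.116⌉ = 11 payments; the last is £60.60.
Total paid = 10·£518.33 + £60.60 = £5,243.90.
Total interest = total paid − principal = £5,243.90 − £4,875.00 = £368.90.

£368.90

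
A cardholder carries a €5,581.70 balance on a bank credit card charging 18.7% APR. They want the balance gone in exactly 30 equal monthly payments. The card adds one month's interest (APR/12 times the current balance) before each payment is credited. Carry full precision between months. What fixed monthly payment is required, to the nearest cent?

€234.34

Monthly rate r = 18.7%/12 = 1.55833% = 0.0155833.
Level-payment amortization: P = B₀·r / (1 − (1+r)^(−n)) = 5581.70·0.0155833 / (1 − 1.01558^(−30)).
Denominator 1 − (1+r)^(−30) = 0.371170297.
P = 86.9815 / 0.371170297 ≈ 234.34.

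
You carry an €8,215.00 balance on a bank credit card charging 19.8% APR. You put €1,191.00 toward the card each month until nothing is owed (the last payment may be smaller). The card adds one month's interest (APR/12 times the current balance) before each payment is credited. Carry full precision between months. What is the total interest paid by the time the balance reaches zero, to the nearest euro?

Monthly rate r = 19.8%/12 = 1.65% = 0.0165.
Payoff takes n = ⌈−ln(1 − rB₀/P)/ln(1+r)⌉ = ⌈7.383⌉ = 8 payments; the last is €458.33.
Total paid = 7·€1,191.00 + €458.33 = €8,795.33.
Total interest = total paid − principal = €8,795.33 − €8,215.00 = €580.33.

€580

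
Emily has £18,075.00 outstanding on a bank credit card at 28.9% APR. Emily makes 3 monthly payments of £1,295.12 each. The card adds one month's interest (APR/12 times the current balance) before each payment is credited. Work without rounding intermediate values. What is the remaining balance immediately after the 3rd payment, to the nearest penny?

Monthly rate r = 28.9%/12 = 2.40833% = 0.0240833.
Each month: B ← B·(1+r) − £1,295.12.
Month 1: interest £435.31; balance after payment £17,215.19.
Month 2: interest £414.60; balance after payment £16,334.67.
Month 3: interest £393.39; balance after payment £15,432.94.

£15,432.94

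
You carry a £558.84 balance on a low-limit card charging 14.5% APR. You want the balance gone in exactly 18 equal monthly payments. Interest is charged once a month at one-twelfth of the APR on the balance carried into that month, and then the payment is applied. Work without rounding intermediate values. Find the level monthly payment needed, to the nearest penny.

Monthly rate r = 14.5%/12 = 1.20833% = 0.0120833.
Level-payment amortization: P = B₀·r / (1 − (1+r)^(−n)) = 558.84·0.0120833 / (1 − 1.01208^(−18)).
Denominator 1 − (1+r)^(−18) = 0.194422952.
P = 6.75265 / 0.194422952 ≈ 34.73.

£34.73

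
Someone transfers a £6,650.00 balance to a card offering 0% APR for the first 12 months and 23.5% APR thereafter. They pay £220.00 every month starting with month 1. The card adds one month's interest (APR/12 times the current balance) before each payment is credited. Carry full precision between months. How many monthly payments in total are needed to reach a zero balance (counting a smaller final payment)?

35 months

Promo months 1–12 at r₀ = 0%/12 = 0; months 13+ at r₁ = 23.5%/12 = 0.0195833.
After month 12 (no interest yet): B = £6,650.00 − 12·£220.00 = £4,010.00.
Then at r₁ with £220.00/mo: n₂ = −ln(1 − r₁·B/P)/ln(1+r₁) ≈ 22.77 → 23 more payments.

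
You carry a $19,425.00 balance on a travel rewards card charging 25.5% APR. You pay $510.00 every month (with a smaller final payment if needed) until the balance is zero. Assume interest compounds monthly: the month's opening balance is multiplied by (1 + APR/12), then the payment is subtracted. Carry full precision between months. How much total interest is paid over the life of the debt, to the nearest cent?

Monthly rate r = 25.5%/12 = 2.125% = 0.02125.
Payoff takes n = ⌈−ln(1 − rB₀/P)/ln(1+r)⌉ = ⌈78.823⌉ = 79 payments; the last is $420.68.
Total paid = 78·$510.00 + $420.68 = $40,200.68.
Total interest = total paid − principal = $40,200.68 − $19,425.00 = $20,775.68.

$20,775.68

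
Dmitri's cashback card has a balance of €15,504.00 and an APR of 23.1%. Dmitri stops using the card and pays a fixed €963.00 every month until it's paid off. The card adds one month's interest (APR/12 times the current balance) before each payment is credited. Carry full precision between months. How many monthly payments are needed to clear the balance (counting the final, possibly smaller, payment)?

Monthly rate r = 23.1%/12 = 1.925% = 0.01925.
Recurrence: B ← B·(1+r) − €963.00.
Month 1: interest €298.45; balance after payment €14,839.45.
Month 2: interest €285.66; balance after payment €14,162.11.
Closed form: n = −ln(1 − rB₀/P)/ln(1+r) = −ln(0.69008)/ln(1.01925) ≈ 19.455, so the balance reaches zero during payment 20.

20 payments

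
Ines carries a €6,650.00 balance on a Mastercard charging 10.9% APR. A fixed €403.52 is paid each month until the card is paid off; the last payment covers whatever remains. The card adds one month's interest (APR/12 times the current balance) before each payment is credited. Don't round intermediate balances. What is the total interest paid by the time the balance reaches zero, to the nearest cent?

Monthly rate r = 10.9%/12 = 0.908333% = 0.00908333.
Payoff takes n = ⌈−ln(1 − rB₀/P)/ln(1+r)⌉ = ⌈17.933⌉ = 18 payments; the last is €376.68.
Total paid = 17·€403.52 + €376.68 = €7,236.52.
Total interest = total paid − principal = €7,236.52 − €6,650.00 = €586.52.

€586.52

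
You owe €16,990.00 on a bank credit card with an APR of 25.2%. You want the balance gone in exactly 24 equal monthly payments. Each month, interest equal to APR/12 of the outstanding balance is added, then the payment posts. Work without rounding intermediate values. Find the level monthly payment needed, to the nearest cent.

Monthly rate r = 25.2%/12 = 2.1% = 0.021.
Level-payment amortization: P = B₀·r / (1 − (1+r)^(−n)) = 16990.00·0.021 / (1 − 1.021^(−24)).
Denominator 1 − (1+r)^(−24) = 0.392729492.
P = 356.79 / 0.392729492 ≈ 908.49.

€908.49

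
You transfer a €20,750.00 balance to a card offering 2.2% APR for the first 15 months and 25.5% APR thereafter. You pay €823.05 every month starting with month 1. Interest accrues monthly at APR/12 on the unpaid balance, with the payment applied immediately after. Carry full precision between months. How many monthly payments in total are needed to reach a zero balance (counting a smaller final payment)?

28 payments

Promo months 1–15 at r₀ = 2.2%/12 = 0.00183333; months 16+ at r₁ = 25.5%/12 = 0.02125.
After month 15: iterate B ← B·(1+r₀) − €823.05 for 15 months → €8,822.55.
Then at r₁ with €823.05/mo: n₂ = −ln(1 − r₁·B/P)/ln(1+r₁) ≈ 12.29 → 13 more payments.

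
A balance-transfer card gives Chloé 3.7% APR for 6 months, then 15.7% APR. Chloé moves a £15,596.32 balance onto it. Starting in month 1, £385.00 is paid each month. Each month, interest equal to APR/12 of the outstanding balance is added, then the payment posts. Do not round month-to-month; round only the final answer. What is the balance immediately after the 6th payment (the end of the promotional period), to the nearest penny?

Promo months 1–6 at r₀ = 3.7%/12 = 0.00308333; months 7+ at r₁ = 15.7%/12 = 0.0130833.
After month 6: iterate B ← B·(1+r₀) − £385.00 for 6 months → £13,559.21.

£13,559.21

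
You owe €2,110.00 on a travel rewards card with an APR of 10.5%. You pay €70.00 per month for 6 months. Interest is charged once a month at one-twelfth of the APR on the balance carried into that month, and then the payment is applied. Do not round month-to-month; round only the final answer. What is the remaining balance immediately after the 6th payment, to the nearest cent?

€1,793.93

Monthly rate r = 10.5%/12 = 0.875% = 0.00875.
Each month: B ← B·(1+r) − €70.00.
Month 1: interest €18.46; balance after payment €2,058.46.
Month 2: interest €18.01; balance after payment €2,006.47.
Month 3: interest €17.56; balance after payment €1,954.03.
Month 4: interest €17.10; balance after payment €1,901.13.
Month 5: interest €16.63; balance after payment €1,847.76.
Month 6: interest €16.17; balance after payment €1,793.93.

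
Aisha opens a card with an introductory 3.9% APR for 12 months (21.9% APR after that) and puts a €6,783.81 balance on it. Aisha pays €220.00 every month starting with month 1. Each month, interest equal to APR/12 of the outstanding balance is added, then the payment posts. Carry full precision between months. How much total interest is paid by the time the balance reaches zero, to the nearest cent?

Promo months 1–12 at r₀ = 3.9%/12 = 0.00325; months 13+ at r₁ = 21.9%/12 = 0.01825.
After month 12: iterate B ← B·(1+r₀) − €220.00 for 12 months → €4,365.45.
Then at r₁ with €220.00/mo: n₂ = −ln(1 − r₁·B/P)/ln(1+r₁) ≈ 24.86 → 25 more payments.
Total paid = 36·€220.00 + €189.71 = €8,109.71; interest = €8,109.71 − €6,783.81 = €1,325.90.

€1,325.90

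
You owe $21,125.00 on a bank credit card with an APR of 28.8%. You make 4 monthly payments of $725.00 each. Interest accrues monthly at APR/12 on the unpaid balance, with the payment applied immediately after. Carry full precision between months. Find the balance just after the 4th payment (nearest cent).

$20,221.10

Monthly rate r = 28.8%/12 = 2.4% = 0.024.
Each month: B ← B·(1+r) − $725.00.
Month 1: interest $507.00; balance after payment $20,907.00.
Month 2: interest $501.77; balance after payment $20,683.77.
Month 3: interest $496.41; balance after payment $20,455.18.
Month 4: interest $490.92; balance after payment $20,221.10.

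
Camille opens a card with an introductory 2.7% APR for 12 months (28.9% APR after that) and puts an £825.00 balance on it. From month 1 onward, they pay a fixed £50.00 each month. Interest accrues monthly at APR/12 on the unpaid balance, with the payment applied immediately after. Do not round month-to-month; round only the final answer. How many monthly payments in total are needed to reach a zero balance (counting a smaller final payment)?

Promo months 1–12 at r₀ = 2.7%/12 = 0.00225; months 13+ at r₁ = 28.9%/12 = 0.0240833.
After month 12: iterate B ← B·(1+r₀) − £50.00 for 12 months → £240.07.
Then at r₁ with £50.00/mo: n₂ = −ln(1 − r₁·B/P)/ln(1+r₁) ≈ 5.16 → 6 more payments.

18 months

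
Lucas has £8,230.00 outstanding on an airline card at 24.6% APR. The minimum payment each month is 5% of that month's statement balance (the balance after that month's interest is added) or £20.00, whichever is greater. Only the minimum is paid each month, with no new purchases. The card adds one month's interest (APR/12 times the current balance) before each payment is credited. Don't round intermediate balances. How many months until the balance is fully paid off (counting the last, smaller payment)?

Monthly rate r = 24.6%/12 = 2.05% = 0.0205.
While 5% of the post-interest balance exceeds £20.00, each month B ← (B·(1+r))·(1 − 0.05), i.e. B shrinks by the factor (1+r)·0.95 = 0.96947.
This holds for months 1–99. Entering month 100 the balance is £382.41; 5% of the post-interest balance is now below £20.00, so the flat £20.00 minimum applies from here.
From month 100 a fixed £20.00 at rate r clears £382.41 in 25 more payments. Total: 99 + 25 = 124 months.

124 months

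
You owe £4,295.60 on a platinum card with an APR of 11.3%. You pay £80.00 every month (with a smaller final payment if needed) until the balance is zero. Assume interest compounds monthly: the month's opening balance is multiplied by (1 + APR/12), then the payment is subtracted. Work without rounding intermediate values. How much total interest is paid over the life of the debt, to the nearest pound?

Monthly rate r = 11.3%/12 = 0.941667% = 0.00941667.
Payoff takes n = ⌈−ln(1 − rB₀/P)/ln(1+r)⌉ = ⌈75.162⌉ = 76 payments; the last is £13.04.
Total paid = 75·£80.00 + £13.04 = £6,013.04.
Total interest = total paid − principal = £6,013.04 − £4,295.60 = £1,717.44.

£1,717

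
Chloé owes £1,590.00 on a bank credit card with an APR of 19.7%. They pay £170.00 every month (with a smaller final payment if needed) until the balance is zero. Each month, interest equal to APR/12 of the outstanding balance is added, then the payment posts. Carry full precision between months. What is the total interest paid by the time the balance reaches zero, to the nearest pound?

Monthly rate r = 19.7%/12 = 1.64167% = 0.0164167.
Payoff takes n = ⌈−ln(1 − rB₀/P)/ln(1+r)⌉ = ⌈10.237⌉ = 11 payments; the last is £40.59.
Total paid = 10·£170.00 + £40.59 = £1,740.59.
Total interest = total paid − principal = £1,740.59 − £1,590.00 = £150.59.

£151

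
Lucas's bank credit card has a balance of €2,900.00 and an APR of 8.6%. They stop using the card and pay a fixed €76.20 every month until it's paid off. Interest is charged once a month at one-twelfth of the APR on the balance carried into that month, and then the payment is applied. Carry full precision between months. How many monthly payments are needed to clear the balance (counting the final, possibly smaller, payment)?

Monthly rate r = 8.6%/12 = 0.716667% = 0.00716667.
Recurrence: B ← B·(1+r) − €76.20.
Month 1: interest €20.78; balance after payment €2,844.58.
Month 2: interest €20.39; balance after payment €2,788.77.
Closed form: n = −ln(1 − rB₀/P)/ln(1+r) = −ln(0.72725)/ln(1.00717) ≈ 44.598, so the balance reaches zero during payment 45.

45 months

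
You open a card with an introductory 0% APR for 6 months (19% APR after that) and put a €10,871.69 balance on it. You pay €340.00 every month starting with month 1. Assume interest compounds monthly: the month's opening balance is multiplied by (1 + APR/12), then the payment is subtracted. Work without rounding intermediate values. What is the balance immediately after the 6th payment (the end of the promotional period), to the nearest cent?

Promo months 1–6 at r₀ = 0%/12 = 0; months 7+ at r₁ = 19%/12 = 0.0158333.
After month 6 (no interest yet): B = €10,871.69 − 6·€340.00 = €8,831.69.

€8,831.69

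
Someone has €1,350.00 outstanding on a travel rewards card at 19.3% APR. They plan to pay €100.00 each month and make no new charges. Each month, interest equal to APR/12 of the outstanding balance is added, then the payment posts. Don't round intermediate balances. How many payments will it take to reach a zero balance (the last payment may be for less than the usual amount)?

Monthly rate r = 19.3%/12 = 1.60833% = 0.0160833.
Recurrence: B ← B·(1+r) − €100.00.
Month 1: interest €21.71; balance after payment €1,271.71.
Month 2: interest €20.45; balance after payment €1,192.17.
Closed form: n = −ln(1 − rB₀/P)/ln(1+r) = −ln(0.78287)/ln(1.01608) ≈ 15.342, so the balance reaches zero during payment 16.

16 payments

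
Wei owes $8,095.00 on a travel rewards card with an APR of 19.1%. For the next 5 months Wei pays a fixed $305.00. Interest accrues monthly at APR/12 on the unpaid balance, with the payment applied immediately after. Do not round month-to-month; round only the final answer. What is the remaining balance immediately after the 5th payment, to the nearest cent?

$7,185.74

Monthly rate r = 19.1%/12 = 1.59167% = 0.0159167.
Each month: B ← B·(1+r) − $305.00.
Month 1: interest $128.85; balance after payment $7,918.85.
Month 2: interest $126.04; balance after payment $7,739.89.
Month 3: interest $123.19; balance after payment $7,558.08.
Month 4: interest $120.30; balance after payment $7,373.38.
Month 5: interest $117.36; balance after payment $7,185.74.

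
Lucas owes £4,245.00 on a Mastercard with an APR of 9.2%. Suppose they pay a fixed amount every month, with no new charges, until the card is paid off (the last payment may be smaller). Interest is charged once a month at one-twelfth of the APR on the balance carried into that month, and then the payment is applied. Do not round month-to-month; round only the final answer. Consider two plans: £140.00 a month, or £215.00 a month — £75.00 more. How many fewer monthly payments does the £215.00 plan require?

Monthly rate r = 9.2%/12 = 0.766667% = 0.00766667.
At £140.00/mo: n = ⌈−ln(1 − rB₀/P)/ln(1+r)⌉ = 35 payments (last £89.90); total interest = total paid − £4,245.00 = £604.90.
At £215.00/mo: 22 payments (last £105.73); total interest £375.73.
Payments saved = 35 − 22 = 13.

13 fewer payments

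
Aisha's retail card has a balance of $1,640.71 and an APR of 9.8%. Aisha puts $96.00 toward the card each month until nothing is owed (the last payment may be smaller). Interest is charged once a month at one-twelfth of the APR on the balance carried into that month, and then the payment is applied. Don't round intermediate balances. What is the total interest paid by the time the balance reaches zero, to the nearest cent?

Monthly rate r = 9.8%/12 = 0.816667% = 0.00816667.
Payoff takes n = ⌈−ln(1 − rB₀/P)/ln(1+r)⌉ = ⌈18.483⌉ = 19 payments; the last is $46.42.
Total paid = 18·$96.00 + $46.42 = $1,774.42.
Total interest = total paid − principal = $1,774.42 − $1,640.71 = $133.71.

$133.71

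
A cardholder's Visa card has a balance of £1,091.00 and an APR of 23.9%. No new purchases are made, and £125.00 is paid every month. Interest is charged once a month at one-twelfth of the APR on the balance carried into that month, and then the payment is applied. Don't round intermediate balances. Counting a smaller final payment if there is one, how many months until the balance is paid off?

10 months

Monthly rate r = 23.9%/12 = 1.99167% = 0.0199167.
Recurrence: B ← B·(1+r) − £125.00.
Month 1: interest £21.73; balance after payment £987.73.
Month 2: interest £19.67; balance after payment £882.40.
Closed form: n = −ln(1 − rB₀/P)/ln(1+r) = −ln(0.82617)/ln(1.01992) ≈ 9.683, so the balance reaches zero during payment 10.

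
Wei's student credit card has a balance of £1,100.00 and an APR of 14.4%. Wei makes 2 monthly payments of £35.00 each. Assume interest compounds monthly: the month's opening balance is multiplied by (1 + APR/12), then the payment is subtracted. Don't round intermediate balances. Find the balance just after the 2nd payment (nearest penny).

£1,056.14

Monthly rate r = 14.4%/12 = 1.2% = 0.012.
Each month: B ← B·(1+r) − £35.00.
Month 1: interest £13.20; balance after payment £1,078.20.
Month 2: interest £12.94; balance after payment £1,056.14.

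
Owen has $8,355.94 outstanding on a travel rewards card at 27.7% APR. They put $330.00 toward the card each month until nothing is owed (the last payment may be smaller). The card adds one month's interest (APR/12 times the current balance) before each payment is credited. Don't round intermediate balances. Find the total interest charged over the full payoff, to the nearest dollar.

Monthly rate r = 27.7%/12 = 2.30833% = 0.0230833.
Payoff takes n = ⌈−ln(1 − rB₀/P)/ln(1+r)⌉ = ⌈38.485⌉ = 39 payments; the last is $160.90.
Total paid = 38·$330.00 + $160.90 = $12,700.90.
Total interest = total paid − principal = $12,700.90 − $8,355.94 = $4,344.96.

$4,345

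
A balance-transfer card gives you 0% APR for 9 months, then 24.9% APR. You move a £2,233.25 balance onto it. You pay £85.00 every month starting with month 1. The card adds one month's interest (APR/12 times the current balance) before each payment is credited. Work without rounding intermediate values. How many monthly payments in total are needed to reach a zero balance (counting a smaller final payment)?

Promo months 1–9 at r₀ = 0%/12 = 0; months 10+ at r₁ = 24.9%/12 = 0.02075.
After month 9 (no interest yet): B = £2,233.25 − 9·£85.00 = £1,468.25.
Then at r₁ with £85.00/mo: n₂ = −ln(1 − r₁·B/P)/ln(1+r₁) ≈ 21.61 → 22 more payments.

31 payments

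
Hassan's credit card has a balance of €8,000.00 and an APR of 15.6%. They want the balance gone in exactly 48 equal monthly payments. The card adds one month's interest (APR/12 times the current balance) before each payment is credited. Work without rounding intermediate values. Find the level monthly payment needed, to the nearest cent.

€225.09

Monthly rate r = 15.6%/12 = 1.3% = 0.013.
Level-payment amortization: P = B₀·r / (1 − (1+r)^(−n)) = 8000.00·0.013 / (1 − 1.013^(−48)).
Denominator 1 − (1+r)^(−48) = 0.462044165.
P = 104 / 0.462044165 ≈ 225.09.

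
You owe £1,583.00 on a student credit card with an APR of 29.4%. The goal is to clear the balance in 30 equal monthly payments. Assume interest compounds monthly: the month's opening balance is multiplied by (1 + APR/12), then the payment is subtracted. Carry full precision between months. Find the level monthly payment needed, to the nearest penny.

Monthly rate r = 29.4%/12 = 2.45% = 0.0245.
Level-payment amortization: P = B₀·r / (1 − (1+r)^(−n)) = 1583.00·0.0245 / (1 − 1.0245^(−30)).
Denominator 1 − (1+r)^(−30) = 0.516227566.
P = 38.7835 / 0.516227566 ≈ 75.13.

£75.13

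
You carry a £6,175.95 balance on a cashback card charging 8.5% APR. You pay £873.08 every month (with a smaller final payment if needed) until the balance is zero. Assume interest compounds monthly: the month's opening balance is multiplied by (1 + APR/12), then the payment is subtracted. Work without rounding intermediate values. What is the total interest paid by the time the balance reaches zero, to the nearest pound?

Monthly rate r = 8.5%/12 = 0.708333% = 0.00708333.
Payoff takes n = ⌈−ln(1 − rB₀/P)/ln(1+r)⌉ = ⌈7.283⌉ = 8 payments; the last is £247.53.
Total paid = 7·£873.08 + £247.53 = £6,359.09.
Total interest = total paid − principal = £6,359.09 − £6,175.95 = £183.14.

£183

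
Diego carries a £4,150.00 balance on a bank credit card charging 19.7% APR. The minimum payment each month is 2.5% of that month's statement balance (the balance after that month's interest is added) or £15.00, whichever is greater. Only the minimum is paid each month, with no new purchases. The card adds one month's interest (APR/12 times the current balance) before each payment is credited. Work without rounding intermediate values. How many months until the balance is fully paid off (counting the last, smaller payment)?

Monthly rate r = 19.7%/12 = 1.64167% = 0.0164167.
While 2.5% of the post-interest balance exceeds £15.00, each month B ← (B·(1+r))·(1 − 0.025), i.e. B shrinks by the factor (1+r)·0.975 = 0.99101.
This holds for months 1–216. Entering month 217 the balance is £589.59; 2.5% of the post-interest balance is now below £15.00, so the flat £15.00 minimum applies from here.
From month 217 a fixed £15.00 at rate r clears £589.59 in 64 more payments. Total: 216 + 64 = 280 months.

280 months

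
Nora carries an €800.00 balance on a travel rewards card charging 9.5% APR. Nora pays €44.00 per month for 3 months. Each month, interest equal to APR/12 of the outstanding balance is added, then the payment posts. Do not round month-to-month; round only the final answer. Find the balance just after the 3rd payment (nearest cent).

€686.10

Monthly rate r = 9.5%/12 = 0.791667% = 0.00791667.
Each month: B ← B·(1+r) − €44.00.
Month 1: interest €6.33; balance after payment €762.33.
Month 2: interest €6.04; balance after payment €724.37.
Month 3: interest €5.73; balance after payment €686.10.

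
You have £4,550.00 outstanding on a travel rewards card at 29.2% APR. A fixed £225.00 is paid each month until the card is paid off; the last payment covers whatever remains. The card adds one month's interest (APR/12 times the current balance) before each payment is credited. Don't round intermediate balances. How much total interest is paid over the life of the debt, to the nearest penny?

£1,790.11

Monthly rate r = 29.2%/12 = 2.43333% = 0.0243333.
Payoff takes n = ⌈−ln(1 − rB₀/P)/ln(1+r)⌉ = ⌈28.177⌉ = 29 payments; the last is £40.11.
Total paid = 28·£225.00 + £40.11 = £6,340.11.
Total interest = total paid − principal = £6,340.11 − £4,550.00 = £1,790.11.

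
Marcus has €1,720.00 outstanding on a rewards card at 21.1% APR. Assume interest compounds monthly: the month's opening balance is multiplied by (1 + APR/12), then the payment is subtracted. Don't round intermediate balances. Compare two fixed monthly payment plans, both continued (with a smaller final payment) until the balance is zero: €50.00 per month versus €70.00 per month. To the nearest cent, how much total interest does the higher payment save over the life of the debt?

€391.57

Monthly rate r = 21.1%/12 = 1.75833% = 0.0175833.
At €50.00/mo: n = ⌈−ln(1 − rB₀/P)/ln(1+r)⌉ = 54 payments (last €13.61); total interest = total paid − €1,720.00 = €943.61.
At €70.00/mo: 33 payments (last €32.04); total interest €552.04.
Interest saved = €943.61 − €552.04 = €391.57.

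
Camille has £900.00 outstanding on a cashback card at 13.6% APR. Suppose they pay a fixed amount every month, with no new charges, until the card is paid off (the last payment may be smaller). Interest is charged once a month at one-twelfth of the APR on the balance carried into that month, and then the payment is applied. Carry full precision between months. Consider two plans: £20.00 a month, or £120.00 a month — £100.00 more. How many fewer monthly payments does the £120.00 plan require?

Monthly rate r = 13.6%/12 = 1.13333% = 0.0113333.
At £20.00/mo: n = ⌈−ln(1 − rB₀/P)/ln(1+r)⌉ = 64 payments (last £6.00); total interest = total paid − £900.00 = £366.00.
At £120.00/mo: 8 payments (last £105.96); total interest £45.96.
Payments saved = 64 − 8 = 56.

56 fewer payments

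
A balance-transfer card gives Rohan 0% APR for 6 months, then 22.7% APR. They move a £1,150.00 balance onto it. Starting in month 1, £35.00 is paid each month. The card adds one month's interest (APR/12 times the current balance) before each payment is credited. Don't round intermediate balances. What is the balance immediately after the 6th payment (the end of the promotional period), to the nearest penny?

Promo months 1–6 at r₀ = 0%/12 = 0; months 7+ at r₁ = 22.7%/12 = 0.0189167.
After month 6 (no interest yet): B = £1,150.00 − 6·£35.00 = £940.00.

£940.00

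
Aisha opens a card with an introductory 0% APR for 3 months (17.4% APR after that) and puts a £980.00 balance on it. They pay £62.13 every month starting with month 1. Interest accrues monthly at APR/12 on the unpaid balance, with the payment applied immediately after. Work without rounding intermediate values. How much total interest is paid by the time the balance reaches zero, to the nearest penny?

Promo months 1–3 at r₀ = 0%/12 = 0; months 4+ at r₁ = 17.4%/12 = 0.0145.
After month 3 (no interest yet): B = £980.00 − 3·£62.13 = £793.61.
Then at r₁ with £62.13/mo: n₂ = −ln(1 − r₁·B/P)/ln(1+r₁) ≈ 14.23 → 15 more payments.
Total paid = 17·£62.13 + £14.27 = £1,070.48; interest = £1,070.48 − £980.00 = £90.48.

£90.48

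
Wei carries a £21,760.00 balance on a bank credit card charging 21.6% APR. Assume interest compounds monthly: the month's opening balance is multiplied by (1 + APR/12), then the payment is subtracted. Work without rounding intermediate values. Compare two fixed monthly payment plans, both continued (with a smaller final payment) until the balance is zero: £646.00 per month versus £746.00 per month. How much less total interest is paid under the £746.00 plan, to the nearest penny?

Monthly rate r = 21.6%/12 = 1.8% = 0.018.
At £646.00/mo: n = ⌈−ln(1 − rB₀/P)/ln(1+r)⌉ = 53 payments (last £165.14); total interest = total paid − £21,760.00 = £11,997.14.
At £746.00/mo: 42 payments (last £548.61); total interest £9,374.61.
Interest saved = £11,997.14 − £9,374.61 = £2,622.53.

£2,622.53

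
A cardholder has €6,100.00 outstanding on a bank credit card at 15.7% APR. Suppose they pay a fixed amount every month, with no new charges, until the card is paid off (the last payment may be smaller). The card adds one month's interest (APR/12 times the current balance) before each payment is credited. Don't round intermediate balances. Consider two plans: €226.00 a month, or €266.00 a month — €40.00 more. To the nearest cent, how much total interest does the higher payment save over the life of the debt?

€273.96

Monthly rate r = 15.7%/12 = 1.30833% = 0.0130833.
At €226.00/mo: n = ⌈−ln(1 − rB₀/P)/ln(1+r)⌉ = 34 payments (last €116.27); total interest = total paid − €6,100.00 = €1,474.27.
At €266.00/mo: 28 payments (last €118.31); total interest €1,200.31.
Interest saved = €1,474.27 − €1,200.31 = €273.96.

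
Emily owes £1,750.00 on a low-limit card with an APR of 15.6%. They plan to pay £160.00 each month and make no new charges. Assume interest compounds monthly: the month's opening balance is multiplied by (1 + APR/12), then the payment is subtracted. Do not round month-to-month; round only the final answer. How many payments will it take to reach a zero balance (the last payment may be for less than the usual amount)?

12 payments

Monthly rate r = 15.6%/12 = 1.3% = 0.013.
Recurrence: B ← B·(1+r) − £160.00.
Month 1: interest £22.75; balance after payment £1,612.75.
Month 2: interest £20.97; balance after payment £1,473.72.
Closed form: n = −ln(1 − rB₀/P)/ln(1+r) = −ln(0.85781)/ln(1.013) ≈ 11.874, so the balance reaches zero during payment 12.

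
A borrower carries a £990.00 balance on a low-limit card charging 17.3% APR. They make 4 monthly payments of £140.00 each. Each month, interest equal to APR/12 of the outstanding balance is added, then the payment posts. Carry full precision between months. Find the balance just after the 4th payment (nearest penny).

Monthly rate r = 17.3%/12 = 1.44167% = 0.0144167.
Each month: B ← B·(1+r) − £140.00.
Month 1: interest £14.27; balance after payment £864.27.
Month 2: interest £12.46; balance after payment £736.73.
Month 3: interest £10.62; balance after payment £607.35.
Month 4: interest £8.76; balance after payment £476.11.

£476.11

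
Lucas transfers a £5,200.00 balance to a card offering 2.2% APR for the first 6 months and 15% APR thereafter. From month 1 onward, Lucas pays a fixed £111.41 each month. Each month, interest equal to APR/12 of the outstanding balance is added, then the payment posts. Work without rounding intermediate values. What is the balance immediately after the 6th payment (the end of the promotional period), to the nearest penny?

£4,585.93

Promo months 1–6 at r₀ = 2.2%/12 = 0.00183333; months 7+ at r₁ = 15%/12 = 0.0125.
After month 6: iterate B ← B·(1+r₀) − £111.41 for 6 months → £4,585.93.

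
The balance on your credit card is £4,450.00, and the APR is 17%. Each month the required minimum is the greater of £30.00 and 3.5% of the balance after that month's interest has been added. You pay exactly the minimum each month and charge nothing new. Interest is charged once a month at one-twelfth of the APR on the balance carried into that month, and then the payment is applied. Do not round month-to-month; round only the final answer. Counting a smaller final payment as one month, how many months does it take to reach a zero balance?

114 months

Monthly rate r = 17%/12 = 1.41667% = 0.0141667.
While 3.5% of the post-interest balance exceeds £30.00, each month B ← (B·(1+r))·(1 − 0.035), i.e. B shrinks by the factor (1+r)·0.965 = 0.97867.
This holds for months 1–78. Entering month 79 the balance is £827.98; 3.5% of the post-interest balance is now below £30.00, so the flat £30.00 minimum applies from here.
From month 79 a fixed £30.00 at rate r clears £827.98 in 36 more payments. Total: 78 + 36 = 114 months.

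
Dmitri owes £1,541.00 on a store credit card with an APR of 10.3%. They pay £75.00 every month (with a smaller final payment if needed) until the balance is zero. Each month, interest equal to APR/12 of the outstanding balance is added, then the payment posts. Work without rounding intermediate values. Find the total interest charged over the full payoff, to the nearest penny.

Monthly rate r = 10.3%/12 = 0.858333% = 0.00858333.
Payoff takes n = ⌈−ln(1 − rB₀/P)/ln(1+r)⌉ = ⌈22.701⌉ = 23 payments; the last is £52.66.
Total paid = 22·£75.00 + £52.66 = £1,702.66.
Total interest = total paid − principal = £1,702.66 − £1,541.00 = £161.66.

£161.66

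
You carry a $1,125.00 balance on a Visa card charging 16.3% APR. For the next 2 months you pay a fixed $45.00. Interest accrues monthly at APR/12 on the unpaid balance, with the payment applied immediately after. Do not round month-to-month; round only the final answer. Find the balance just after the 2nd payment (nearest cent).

Monthly rate r = 16.3%/12 = 1.35833% = 0.0135833.
Each month: B ← B·(1+r) − $45.00.
Month 1: interest $15.28; balance after payment $1,095.28.
Month 2: interest $14.88; balance after payment $1,065.16.

$1,065.16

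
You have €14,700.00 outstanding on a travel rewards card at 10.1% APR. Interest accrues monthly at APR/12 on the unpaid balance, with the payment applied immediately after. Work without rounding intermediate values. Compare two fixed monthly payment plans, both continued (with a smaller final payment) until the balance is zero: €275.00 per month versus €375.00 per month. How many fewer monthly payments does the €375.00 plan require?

Monthly rate r = 10.1%/12 = 0.841667% = 0.00841667.
At €275.00/mo: n = ⌈−ln(1 − rB₀/P)/ln(1+r)⌉ = 72 payments (last €85.20); total interest = total paid − €14,700.00 = €4,910.20.
At €375.00/mo: 48 payments (last €288.87); total interest €3,213.87.
Payments saved = 72 − 48 = 24.

24 fewer payments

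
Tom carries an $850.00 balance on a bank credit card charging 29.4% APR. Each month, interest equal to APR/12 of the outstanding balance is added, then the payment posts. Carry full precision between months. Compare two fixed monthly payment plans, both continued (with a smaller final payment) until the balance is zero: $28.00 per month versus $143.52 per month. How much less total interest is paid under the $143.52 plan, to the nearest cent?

$645.16

Monthly rate r = 29.4%/12 = 2.45% = 0.0245.
At $28.00/mo: n = ⌈−ln(1 − rB₀/P)/ln(1+r)⌉ = 57 payments (last $7.17); total interest = total paid − $850.00 = $725.17.
At $143.52/mo: 7 payments (last $68.89); total interest $80.01.
Interest saved = $725.17 − $80.01 = $645.16.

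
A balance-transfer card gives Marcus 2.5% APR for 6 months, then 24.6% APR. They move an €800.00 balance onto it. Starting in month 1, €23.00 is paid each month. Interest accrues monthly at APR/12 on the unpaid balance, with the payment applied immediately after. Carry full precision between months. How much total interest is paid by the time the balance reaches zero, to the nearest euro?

Promo months 1–6 at r₀ = 2.5%/12 = 0.00208333; months 7+ at r₁ = 24.6%/12 = 0.0205.
After month 6: iterate B ← B·(1+r₀) − €23.00 for 6 months → €671.33.
Then at r₁ with €23.00/mo: n₂ = −ln(1 − r₁·B/P)/ln(1+r₁) ≈ 44.95 → 45 more payments.
Total paid = 50·€23.00 + €21.91 = €1,171.91; interest = €1,171.91 − €800.00 = €371.91.

€372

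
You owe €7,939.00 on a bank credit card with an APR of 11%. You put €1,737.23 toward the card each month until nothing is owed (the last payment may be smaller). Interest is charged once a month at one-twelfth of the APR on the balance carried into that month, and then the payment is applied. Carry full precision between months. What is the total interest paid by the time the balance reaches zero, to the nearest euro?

€210

Monthly rate r = 11%/12 = 0.916667% = 0.00916667.
Payoff takes n = ⌈−ln(1 − rB₀/P)/ln(1+r)⌉ = ⌈4.690⌉ = 5 payments; the last is €1,199.97.
Total paid = 4·€1,737.23 + €1,199.97 = €8,148.89.
Total interest = total paid − principal = €8,148.89 − €7,939.00 = €209.89.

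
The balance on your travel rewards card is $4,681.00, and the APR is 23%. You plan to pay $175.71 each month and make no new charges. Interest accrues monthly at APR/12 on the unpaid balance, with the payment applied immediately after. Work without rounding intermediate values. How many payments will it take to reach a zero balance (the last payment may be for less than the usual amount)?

38 months

Monthly rate r = 23%/12 = 1.91667% = 0.0191667.
Recurrence: B ← B·(1+r) − $175.71.
Month 1: interest $89.72; balance after payment $4,595.01.
Month 2: interest $88.07; balance after payment $4,507.37.
Closed form: n = −ln(1 − rB₀/P)/ln(1+r) = −ln(0.48939)/ln(1.01917) ≈ 37.639, so the balance reaches zero during payment 38.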